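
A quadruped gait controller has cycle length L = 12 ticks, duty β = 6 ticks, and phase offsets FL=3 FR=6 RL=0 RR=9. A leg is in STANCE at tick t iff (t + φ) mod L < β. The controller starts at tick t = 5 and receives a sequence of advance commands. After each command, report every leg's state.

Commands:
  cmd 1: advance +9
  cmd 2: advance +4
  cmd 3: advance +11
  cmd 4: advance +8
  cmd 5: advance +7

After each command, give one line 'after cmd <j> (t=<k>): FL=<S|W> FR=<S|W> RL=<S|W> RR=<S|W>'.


after cmd 1 (t=14): FL=S FR=W RL=S RR=W
after cmd 2 (t=18): FL=W FR=S RL=W RR=S
after cmd 3 (t=29): FL=W FR=W RL=S RR=S
after cmd 4 (t=37): FL=S FR=W RL=S RR=W
after cmd 5 (t=44): FL=W FR=S RL=W RR=S

start t=5: FL=W FR=W RL=S RR=S
cmd 1: advance +9 → t=14, phase=(5,8,2,11) → FL=S FR=W RL=S RR=W
cmd 2: advance +4 → t=18, phase=(9,0,6,3) → FL=W FR=S RL=W RR=S
cmd 3: advance +11 → t=29, phase=(8,11,5,2) → FL=W FR=W RL=S RR=S
cmd 4: advance +8 → t=37, phase=(4,7,1,10) → FL=S FR=W RL=S RR=W
cmd 5: advance +7 → t=44, phase=(11,2,8,5) → FL=W FR=S RL=W RR=S


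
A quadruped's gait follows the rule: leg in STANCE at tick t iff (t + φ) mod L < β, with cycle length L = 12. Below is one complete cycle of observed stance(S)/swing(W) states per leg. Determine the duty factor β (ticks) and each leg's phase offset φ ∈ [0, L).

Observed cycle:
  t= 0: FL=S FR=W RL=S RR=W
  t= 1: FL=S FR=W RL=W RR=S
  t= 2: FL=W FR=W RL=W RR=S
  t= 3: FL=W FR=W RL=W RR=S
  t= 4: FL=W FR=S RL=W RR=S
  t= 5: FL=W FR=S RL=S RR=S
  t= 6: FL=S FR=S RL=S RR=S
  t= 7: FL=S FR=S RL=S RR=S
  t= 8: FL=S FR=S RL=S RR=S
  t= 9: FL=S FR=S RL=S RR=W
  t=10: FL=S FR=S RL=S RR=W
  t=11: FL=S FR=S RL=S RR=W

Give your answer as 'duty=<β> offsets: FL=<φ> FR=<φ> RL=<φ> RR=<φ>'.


duty β = stance ticks per leg = 8
FL: stance ticks = 8; W→S at t=6 → φ=6
FR: stance ticks = 8; W→S at t=4 → φ=8
RL: stance ticks = 8; W→S at t=5 → φ=7
RR: stance ticks = 8; W→S at t=1 → φ=11

duty=8 offsets: FL=6 FR=8 RL=7 RR=11


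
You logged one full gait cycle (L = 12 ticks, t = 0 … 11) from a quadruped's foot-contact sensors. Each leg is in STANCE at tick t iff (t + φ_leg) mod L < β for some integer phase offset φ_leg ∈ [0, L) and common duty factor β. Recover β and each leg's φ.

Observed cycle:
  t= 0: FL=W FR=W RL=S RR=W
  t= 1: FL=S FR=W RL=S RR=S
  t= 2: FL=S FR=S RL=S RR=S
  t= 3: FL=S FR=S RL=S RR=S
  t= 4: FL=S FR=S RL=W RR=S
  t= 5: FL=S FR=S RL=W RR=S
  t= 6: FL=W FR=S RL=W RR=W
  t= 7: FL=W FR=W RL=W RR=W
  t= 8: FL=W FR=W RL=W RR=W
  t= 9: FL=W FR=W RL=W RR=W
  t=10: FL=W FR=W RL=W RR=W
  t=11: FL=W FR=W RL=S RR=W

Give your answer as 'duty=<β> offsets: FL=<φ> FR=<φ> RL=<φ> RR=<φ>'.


duty=5 offsets: FL=11 FR=10 RL=1 RR=11

duty β = stance ticks per leg = 5
FL: stance ticks = 5; W→S at t=1 → φ=11
FR: stance ticks = 5; W→S at t=2 → φ=10
RL: stance ticks = 5; W→S at t=11 → φ=1
RR: stance ticks = 5; W→S at t=1 → φ=11


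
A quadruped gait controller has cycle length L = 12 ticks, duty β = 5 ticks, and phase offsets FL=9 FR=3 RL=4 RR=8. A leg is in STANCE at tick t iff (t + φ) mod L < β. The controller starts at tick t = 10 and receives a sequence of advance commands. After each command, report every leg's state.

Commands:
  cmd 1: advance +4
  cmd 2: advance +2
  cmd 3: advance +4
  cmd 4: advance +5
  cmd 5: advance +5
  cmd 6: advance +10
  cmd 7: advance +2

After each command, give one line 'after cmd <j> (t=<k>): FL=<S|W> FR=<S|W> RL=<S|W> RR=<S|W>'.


after cmd 1 (t=14): FL=W FR=W RL=W RR=W
after cmd 2 (t=16): FL=S FR=W RL=W RR=S
after cmd 3 (t=20): FL=W FR=W RL=S RR=S
after cmd 4 (t=25): FL=W FR=S RL=W RR=W
after cmd 5 (t=30): FL=S FR=W RL=W RR=S
after cmd 6 (t=40): FL=S FR=W RL=W RR=S
after cmd 7 (t=42): FL=S FR=W RL=W RR=S

start t=10: FL=W FR=S RL=S RR=W
cmd 1: advance +4 → t=14, phase=(11,5,6,10) → FL=W FR=W RL=W RR=W
cmd 2: advance +2 → t=16, phase=(1,7,8,0) → FL=S FR=W RL=W RR=S
cmd 3: advance +4 → t=20, phase=(5,11,0,4) → FL=W FR=W RL=S RR=S
cmd 4: advance +5 → t=25, phase=(10,4,5,9) → FL=W FR=S RL=W RR=W
cmd 5: advance +5 → t=30, phase=(3,9,10,2) → FL=S FR=W RL=W RR=S
cmd 6: advance +10 → t=40, phase=(1,7,8,0) → FL=S FR=W RL=W RR=S
cmd 7: advance +2 → t=42, phase=(3,9,10,2) → FL=S FR=W RL=W RR=S


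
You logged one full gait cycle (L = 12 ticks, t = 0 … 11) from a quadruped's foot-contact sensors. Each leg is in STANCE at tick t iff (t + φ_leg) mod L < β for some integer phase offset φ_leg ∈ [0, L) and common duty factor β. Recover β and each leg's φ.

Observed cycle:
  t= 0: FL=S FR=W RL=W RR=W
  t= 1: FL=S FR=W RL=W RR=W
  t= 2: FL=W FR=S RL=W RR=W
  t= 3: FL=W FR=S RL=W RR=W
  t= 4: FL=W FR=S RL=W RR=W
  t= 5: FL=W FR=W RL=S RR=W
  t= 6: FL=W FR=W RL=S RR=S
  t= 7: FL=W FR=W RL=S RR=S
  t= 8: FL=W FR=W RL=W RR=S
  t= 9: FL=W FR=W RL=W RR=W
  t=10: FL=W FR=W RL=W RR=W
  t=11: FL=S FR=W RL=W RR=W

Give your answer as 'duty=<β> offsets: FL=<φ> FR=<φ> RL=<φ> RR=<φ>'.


duty β = stance ticks per leg = 3
FL: stance ticks = 3; W→S at t=11 → φ=1
FR: stance ticks = 3; W→S at t=2 → φ=10
RL: stance ticks = 3; W→S at t=5 → φ=7
RR: stance ticks = 3; W→S at t=6 → φ=6

duty=3 offsets: FL=1 FR=10 RL=7 RR=6


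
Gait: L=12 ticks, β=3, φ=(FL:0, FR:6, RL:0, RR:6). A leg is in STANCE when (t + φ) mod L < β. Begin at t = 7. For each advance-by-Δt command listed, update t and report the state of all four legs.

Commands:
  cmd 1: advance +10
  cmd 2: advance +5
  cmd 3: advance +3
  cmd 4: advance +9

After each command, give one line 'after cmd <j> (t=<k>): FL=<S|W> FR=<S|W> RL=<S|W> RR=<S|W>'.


after cmd 1 (t=17): FL=W FR=W RL=W RR=W
after cmd 2 (t=22): FL=W FR=W RL=W RR=W
after cmd 3 (t=25): FL=S FR=W RL=S RR=W
after cmd 4 (t=34): FL=W FR=W RL=W RR=W

start t=7: FL=W FR=S RL=W RR=S
cmd 1: advance +10 → t=17, phase=(5,11,5,11) → FL=W FR=W RL=W RR=W
cmd 2: advance +5 → t=22, phase=(10,4,10,4) → FL=W FR=W RL=W RR=W
cmd 3: advance +3 → t=25, phase=(1,7,1,7) → FL=S FR=W RL=S RR=W
cmd 4: advance +9 → t=34, phase=(10,4,10,4) → FL=W FR=W RL=W RR=W


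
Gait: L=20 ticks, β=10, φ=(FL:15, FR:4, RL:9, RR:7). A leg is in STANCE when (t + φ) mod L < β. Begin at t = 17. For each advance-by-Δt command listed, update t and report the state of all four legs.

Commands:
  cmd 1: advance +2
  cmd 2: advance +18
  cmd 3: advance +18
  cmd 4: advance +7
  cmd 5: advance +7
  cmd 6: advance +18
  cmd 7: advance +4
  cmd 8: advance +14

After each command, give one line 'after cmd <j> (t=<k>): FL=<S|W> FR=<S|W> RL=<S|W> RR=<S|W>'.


after cmd 1 (t=19): FL=W FR=S RL=S RR=S
after cmd 2 (t=37): FL=W FR=S RL=S RR=S
after cmd 3 (t=55): FL=W FR=W RL=S RR=S
after cmd 4 (t=62): FL=W FR=S RL=W RR=S
after cmd 5 (t=69): FL=S FR=W RL=W RR=W
after cmd 6 (t=87): FL=S FR=W RL=W RR=W
after cmd 7 (t=91): FL=S FR=W RL=S RR=W
after cmd 8 (t=105): FL=S FR=S RL=W RR=W

start t=17: FL=W FR=S RL=S RR=S
cmd 1: advance +2 → t=19, phase=(14,3,8,6) → FL=W FR=S RL=S RR=S
cmd 2: advance +18 → t=37, phase=(12,1,6,4) → FL=W FR=S RL=S RR=S
cmd 3: advance +18 → t=55, phase=(10,19,4,2) → FL=W FR=W RL=S RR=S
cmd 4: advance +7 → t=62, phase=(17,6,11,9) → FL=W FR=S RL=W RR=S
cmd 5: advance +7 → t=69, phase=(4,13,18,16) → FL=S FR=W RL=W RR=W
cmd 6: advance +18 → t=87, phase=(2,11,16,14) → FL=S FR=W RL=W RR=W
cmd 7: advance +4 → t=91, phase=(6,15,0,18) → FL=S FR=W RL=S RR=W
cmd 8: advance +14 → t=105, phase=(0,9,14,12) → FL=S FR=S RL=W RR=W


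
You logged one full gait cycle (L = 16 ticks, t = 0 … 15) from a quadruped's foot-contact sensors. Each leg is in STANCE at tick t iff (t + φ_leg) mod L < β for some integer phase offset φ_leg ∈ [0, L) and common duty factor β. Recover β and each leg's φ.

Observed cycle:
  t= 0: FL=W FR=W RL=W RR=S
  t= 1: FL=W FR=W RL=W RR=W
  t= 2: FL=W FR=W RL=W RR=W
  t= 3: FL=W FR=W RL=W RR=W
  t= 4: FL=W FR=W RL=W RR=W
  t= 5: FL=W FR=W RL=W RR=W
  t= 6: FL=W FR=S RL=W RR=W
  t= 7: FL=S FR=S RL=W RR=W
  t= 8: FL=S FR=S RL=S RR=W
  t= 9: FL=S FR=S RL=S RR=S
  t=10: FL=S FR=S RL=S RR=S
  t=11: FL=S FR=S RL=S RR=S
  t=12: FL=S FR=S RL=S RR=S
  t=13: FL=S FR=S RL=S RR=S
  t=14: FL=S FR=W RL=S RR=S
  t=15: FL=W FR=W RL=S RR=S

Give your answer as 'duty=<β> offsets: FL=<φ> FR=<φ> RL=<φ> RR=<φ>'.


duty β = stance ticks per leg = 8
FL: stance ticks = 8; W→S at t=7 → φ=9
FR: stance ticks = 8; W→S at t=6 → φ=10
RL: stance ticks = 8; W→S at t=8 → φ=8
RR: stance ticks = 8; W→S at t=9 → φ=7

duty=8 offsets: FL=9 FR=10 RL=8 RR=7


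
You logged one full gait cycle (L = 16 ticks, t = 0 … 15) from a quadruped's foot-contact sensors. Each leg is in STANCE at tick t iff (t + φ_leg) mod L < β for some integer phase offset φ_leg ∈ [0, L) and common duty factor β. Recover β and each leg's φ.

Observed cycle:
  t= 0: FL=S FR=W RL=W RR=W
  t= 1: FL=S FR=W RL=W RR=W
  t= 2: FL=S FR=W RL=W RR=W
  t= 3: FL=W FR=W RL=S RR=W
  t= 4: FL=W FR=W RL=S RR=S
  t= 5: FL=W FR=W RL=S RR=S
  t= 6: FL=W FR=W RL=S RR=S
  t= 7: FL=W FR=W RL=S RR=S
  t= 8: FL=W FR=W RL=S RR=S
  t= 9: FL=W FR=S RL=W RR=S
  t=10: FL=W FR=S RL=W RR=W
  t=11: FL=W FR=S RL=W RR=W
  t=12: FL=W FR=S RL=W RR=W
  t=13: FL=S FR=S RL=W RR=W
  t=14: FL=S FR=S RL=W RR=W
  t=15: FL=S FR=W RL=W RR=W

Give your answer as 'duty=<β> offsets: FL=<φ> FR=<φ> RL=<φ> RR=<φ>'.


duty=6 offsets: FL=3 FR=7 RL=13 RR=12

duty β = stance ticks per leg = 6
FL: stance ticks = 6; W→S at t=13 → φ=3
FR: stance ticks = 6; W→S at t=9 → φ=7
RL: stance ticks = 6; W→S at t=3 → φ=13
RR: stance ticks = 6; W→S at t=4 → φ=12


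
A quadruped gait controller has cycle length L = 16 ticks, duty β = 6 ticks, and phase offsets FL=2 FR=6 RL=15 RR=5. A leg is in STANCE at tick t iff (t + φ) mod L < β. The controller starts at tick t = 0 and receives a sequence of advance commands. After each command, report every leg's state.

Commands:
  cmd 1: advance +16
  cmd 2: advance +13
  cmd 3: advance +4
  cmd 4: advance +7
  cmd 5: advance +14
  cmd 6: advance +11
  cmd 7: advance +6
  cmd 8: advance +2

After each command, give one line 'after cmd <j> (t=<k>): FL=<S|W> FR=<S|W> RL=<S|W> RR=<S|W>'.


start t=0: FL=S FR=W RL=W RR=S
cmd 1: advance +16 → t=16, phase=(2,6,15,5) → FL=S FR=W RL=W RR=S
cmd 2: advance +13 → t=29, phase=(15,3,12,2) → FL=W FR=S RL=W RR=S
cmd 3: advance +4 → t=33, phase=(3,7,0,6) → FL=S FR=W RL=S RR=W
cmd 4: advance +7 → t=40, phase=(10,14,7,13) → FL=W FR=W RL=W RR=W
cmd 5: advance +14 → t=54, phase=(8,12,5,11) → FL=W FR=W RL=S RR=W
cmd 6: advance +11 → t=65, phase=(3,7,0,6) → FL=S FR=W RL=S RR=W
cmd 7: advance +6 → t=71, phase=(9,13,6,12) → FL=W FR=W RL=W RR=W
cmd 8: advance +2 → t=73, phase=(11,15,8,14) → FL=W FR=W RL=W RR=W

after cmd 1 (t=16): FL=S FR=W RL=W RR=S
after cmd 2 (t=29): FL=W FR=S RL=W RR=S
after cmd 3 (t=33): FL=S FR=W RL=S RR=W
after cmd 4 (t=40): FL=W FR=W RL=W RR=W
after cmd 5 (t=54): FL=W FR=W RL=S RR=W
after cmd 6 (t=65): FL=S FR=W RL=S RR=W
after cmd 7 (t=71): FL=W FR=W RL=W RR=W
after cmd 8 (t=73): FL=W FR=W RL=W RR=W


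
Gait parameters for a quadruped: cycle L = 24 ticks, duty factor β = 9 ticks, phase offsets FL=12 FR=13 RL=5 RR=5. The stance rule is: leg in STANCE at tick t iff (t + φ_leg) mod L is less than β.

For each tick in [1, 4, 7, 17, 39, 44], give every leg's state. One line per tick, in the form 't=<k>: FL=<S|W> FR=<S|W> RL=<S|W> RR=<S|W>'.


t=1: phase=(13,14,6,6) vs β=9 → FL=W FR=W RL=S RR=S
t=4: phase=(16,17,9,9) vs β=9 → FL=W FR=W RL=W RR=W
t=7: phase=(19,20,12,12) vs β=9 → FL=W FR=W RL=W RR=W
t=17: phase=(5,6,22,22) vs β=9 → FL=S FR=S RL=W RR=W
t=39: phase=(3,4,20,20) vs β=9 → FL=S FR=S RL=W RR=W
t=44: phase=(8,9,1,1) vs β=9 → FL=S FR=W RL=S RR=S

t=1: FL=W FR=W RL=S RR=S
t=4: FL=W FR=W RL=W RR=W
t=7: FL=W FR=W RL=W RR=W
t=17: FL=S FR=S RL=W RR=W
t=39: FL=S FR=S RL=W RR=W
t=44: FL=S FR=W RL=S RR=S


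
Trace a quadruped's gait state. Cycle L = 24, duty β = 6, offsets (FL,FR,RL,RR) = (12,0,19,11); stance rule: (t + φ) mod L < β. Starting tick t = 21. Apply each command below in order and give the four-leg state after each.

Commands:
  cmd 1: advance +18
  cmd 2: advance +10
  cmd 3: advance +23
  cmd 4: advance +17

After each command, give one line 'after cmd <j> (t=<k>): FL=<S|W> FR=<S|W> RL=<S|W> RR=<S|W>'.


start t=21: FL=W FR=W RL=W RR=W
cmd 1: advance +18 → t=39, phase=(3,15,10,2) → FL=S FR=W RL=W RR=S
cmd 2: advance +10 → t=49, phase=(13,1,20,12) → FL=W FR=S RL=W RR=W
cmd 3: advance +23 → t=72, phase=(12,0,19,11) → FL=W FR=S RL=W RR=W
cmd 4: advance +17 → t=89, phase=(5,17,12,4) → FL=S FR=W RL=W RR=S

after cmd 1 (t=39): FL=S FR=W RL=W RR=S
after cmd 2 (t=49): FL=W FR=S RL=W RR=W
after cmd 3 (t=72): FL=W FR=S RL=W RR=W
after cmd 4 (t=89): FL=S FR=W RL=W RR=S


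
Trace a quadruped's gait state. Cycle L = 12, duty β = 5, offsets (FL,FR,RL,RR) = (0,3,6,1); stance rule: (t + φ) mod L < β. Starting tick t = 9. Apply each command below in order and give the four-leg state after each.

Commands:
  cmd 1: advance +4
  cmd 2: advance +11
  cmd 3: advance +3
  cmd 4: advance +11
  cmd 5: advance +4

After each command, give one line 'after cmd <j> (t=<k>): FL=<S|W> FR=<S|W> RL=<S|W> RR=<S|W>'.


start t=9: FL=W FR=S RL=S RR=W
cmd 1: advance +4 → t=13, phase=(1,4,7,2) → FL=S FR=S RL=W RR=S
cmd 2: advance +11 → t=24, phase=(0,3,6,1) → FL=S FR=S RL=W RR=S
cmd 3: advance +3 → t=27, phase=(3,6,9,4) → FL=S FR=W RL=W RR=S
cmd 4: advance +11 → t=38, phase=(2,5,8,3) → FL=S FR=W RL=W RR=S
cmd 5: advance +4 → t=42, phase=(6,9,0,7) → FL=W FR=W RL=S RR=W

after cmd 1 (t=13): FL=S FR=S RL=W RR=S
after cmd 2 (t=24): FL=S FR=S RL=W RR=S
after cmd 3 (t=27): FL=S FR=W RL=W RR=S
after cmd 4 (t=38): FL=S FR=W RL=W RR=S
after cmd 5 (t=42): FL=W FR=W RL=S RR=W


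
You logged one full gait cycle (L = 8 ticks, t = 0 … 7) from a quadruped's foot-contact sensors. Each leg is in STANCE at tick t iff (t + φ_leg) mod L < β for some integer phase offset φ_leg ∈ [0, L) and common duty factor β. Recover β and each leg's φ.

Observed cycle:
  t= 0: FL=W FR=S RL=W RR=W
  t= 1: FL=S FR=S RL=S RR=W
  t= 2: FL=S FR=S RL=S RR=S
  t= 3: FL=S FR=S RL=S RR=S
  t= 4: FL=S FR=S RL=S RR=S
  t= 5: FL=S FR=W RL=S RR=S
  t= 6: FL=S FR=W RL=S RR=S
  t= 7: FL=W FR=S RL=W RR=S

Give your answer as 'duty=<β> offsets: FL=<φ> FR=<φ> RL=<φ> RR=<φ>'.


duty=6 offsets: FL=7 FR=1 RL=7 RR=6

duty β = stance ticks per leg = 6
FL: stance ticks = 6; W→S at t=1 → φ=7
FR: stance ticks = 6; W→S at t=7 → φ=1
RL: stance ticks = 6; W→S at t=1 → φ=7
RR: stance ticks = 6; W→S at t=2 → φ=6


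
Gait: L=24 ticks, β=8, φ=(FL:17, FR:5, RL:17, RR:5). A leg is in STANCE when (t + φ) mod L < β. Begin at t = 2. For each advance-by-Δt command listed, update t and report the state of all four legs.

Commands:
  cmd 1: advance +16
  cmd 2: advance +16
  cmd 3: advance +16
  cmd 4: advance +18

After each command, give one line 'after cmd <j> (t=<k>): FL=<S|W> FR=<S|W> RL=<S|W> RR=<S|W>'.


start t=2: FL=W FR=S RL=W RR=S
cmd 1: advance +16 → t=18, phase=(11,23,11,23) → FL=W FR=W RL=W RR=W
cmd 2: advance +16 → t=34, phase=(3,15,3,15) → FL=S FR=W RL=S RR=W
cmd 3: advance +16 → t=50, phase=(19,7,19,7) → FL=W FR=S RL=W RR=S
cmd 4: advance +18 → t=68, phase=(13,1,13,1) → FL=W FR=S RL=W RR=S

after cmd 1 (t=18): FL=W FR=W RL=W RR=W
after cmd 2 (t=34): FL=S FR=W RL=S RR=W
after cmd 3 (t=50): FL=W FR=S RL=W RR=S
after cmd 4 (t=68): FL=W FR=S RL=W RR=S


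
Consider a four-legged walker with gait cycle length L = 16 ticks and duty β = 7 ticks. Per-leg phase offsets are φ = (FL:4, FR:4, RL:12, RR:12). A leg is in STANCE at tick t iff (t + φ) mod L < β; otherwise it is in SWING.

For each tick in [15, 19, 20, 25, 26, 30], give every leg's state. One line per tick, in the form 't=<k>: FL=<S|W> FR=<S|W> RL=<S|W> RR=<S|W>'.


t=15: phase=(3,3,11,11) vs β=7 → FL=S FR=S RL=W RR=W
t=19: phase=(7,7,15,15) vs β=7 → FL=W FR=W RL=W RR=W
t=20: phase=(8,8,0,0) vs β=7 → FL=W FR=W RL=S RR=S
t=25: phase=(13,13,5,5) vs β=7 → FL=W FR=W RL=S RR=S
t=26: phase=(14,14,6,6) vs β=7 → FL=W FR=W RL=S RR=S
t=30: phase=(2,2,10,10) vs β=7 → FL=S FR=S RL=W RR=W

t=15: FL=S FR=S RL=W RR=W
t=19: FL=W FR=W RL=W RR=W
t=20: FL=W FR=W RL=S RR=S
t=25: FL=W FR=W RL=S RR=S
t=26: FL=W FR=W RL=S RR=S
t=30: FL=S FR=S RL=W RR=W


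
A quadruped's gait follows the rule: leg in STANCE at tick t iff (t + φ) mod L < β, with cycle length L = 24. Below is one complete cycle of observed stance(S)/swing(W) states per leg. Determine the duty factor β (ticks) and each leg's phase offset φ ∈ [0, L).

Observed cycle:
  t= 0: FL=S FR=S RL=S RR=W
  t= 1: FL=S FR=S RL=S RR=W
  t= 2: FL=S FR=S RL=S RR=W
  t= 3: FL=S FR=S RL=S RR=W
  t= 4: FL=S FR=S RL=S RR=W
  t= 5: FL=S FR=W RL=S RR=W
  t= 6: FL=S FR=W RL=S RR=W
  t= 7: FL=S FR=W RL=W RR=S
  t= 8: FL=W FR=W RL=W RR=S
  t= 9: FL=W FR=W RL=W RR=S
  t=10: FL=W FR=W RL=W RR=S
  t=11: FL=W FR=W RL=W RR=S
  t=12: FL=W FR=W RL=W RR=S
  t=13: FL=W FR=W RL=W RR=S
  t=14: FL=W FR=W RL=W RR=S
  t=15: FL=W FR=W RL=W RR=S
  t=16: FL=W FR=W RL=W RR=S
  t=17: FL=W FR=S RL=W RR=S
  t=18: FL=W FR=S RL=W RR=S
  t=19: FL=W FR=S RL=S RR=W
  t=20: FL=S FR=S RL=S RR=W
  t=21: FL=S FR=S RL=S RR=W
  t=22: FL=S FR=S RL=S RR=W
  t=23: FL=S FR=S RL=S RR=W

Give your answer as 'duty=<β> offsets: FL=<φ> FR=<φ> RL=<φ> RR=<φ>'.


duty β = stance ticks per leg = 12
FL: stance ticks = 12; W→S at t=20 → φ=4
FR: stance ticks = 12; W→S at t=17 → φ=7
RL: stance ticks = 12; W→S at t=19 → φ=5
RR: stance ticks = 12; W→S at t=7 → φ=17

duty=12 offsets: FL=4 FR=7 RL=5 RR=17


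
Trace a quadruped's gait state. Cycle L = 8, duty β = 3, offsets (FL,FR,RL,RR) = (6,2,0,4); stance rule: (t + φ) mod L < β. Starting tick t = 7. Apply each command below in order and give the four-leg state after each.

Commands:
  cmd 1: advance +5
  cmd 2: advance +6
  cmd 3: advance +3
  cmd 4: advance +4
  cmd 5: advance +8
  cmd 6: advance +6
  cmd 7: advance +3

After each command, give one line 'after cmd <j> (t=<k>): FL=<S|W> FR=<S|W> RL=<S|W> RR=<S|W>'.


start t=7: FL=W FR=S RL=W RR=W
cmd 1: advance +5 → t=12, phase=(2,6,4,0) → FL=S FR=W RL=W RR=S
cmd 2: advance +6 → t=18, phase=(0,4,2,6) → FL=S FR=W RL=S RR=W
cmd 3: advance +3 → t=21, phase=(3,7,5,1) → FL=W FR=W RL=W RR=S
cmd 4: advance +4 → t=25, phase=(7,3,1,5) → FL=W FR=W RL=S RR=W
cmd 5: advance +8 → t=33, phase=(7,3,1,5) → FL=W FR=W RL=S RR=W
cmd 6: advance +6 → t=39, phase=(5,1,7,3) → FL=W FR=S RL=W RR=W
cmd 7: advance +3 → t=42, phase=(0,4,2,6) → FL=S FR=W RL=S RR=W

after cmd 1 (t=12): FL=S FR=W RL=W RR=S
after cmd 2 (t=18): FL=S FR=W RL=S RR=W
after cmd 3 (t=21): FL=W FR=W RL=W RR=S
after cmd 4 (t=25): FL=W FR=W RL=S RR=W
after cmd 5 (t=33): FL=W FR=W RL=S RR=W
after cmd 6 (t=39): FL=W FR=S RL=W RR=W
after cmd 7 (t=42): FL=S FR=W RL=S RR=W


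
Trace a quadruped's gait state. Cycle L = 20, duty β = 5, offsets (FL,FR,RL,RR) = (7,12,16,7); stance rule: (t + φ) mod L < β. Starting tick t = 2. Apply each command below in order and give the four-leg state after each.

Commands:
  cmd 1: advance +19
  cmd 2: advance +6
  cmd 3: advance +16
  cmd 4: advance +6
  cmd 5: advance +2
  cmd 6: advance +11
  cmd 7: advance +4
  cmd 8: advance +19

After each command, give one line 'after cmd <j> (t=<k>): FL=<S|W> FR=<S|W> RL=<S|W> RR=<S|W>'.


start t=2: FL=W FR=W RL=W RR=W
cmd 1: advance +19 → t=21, phase=(8,13,17,8) → FL=W FR=W RL=W RR=W
cmd 2: advance +6 → t=27, phase=(14,19,3,14) → FL=W FR=W RL=S RR=W
cmd 3: advance +16 → t=43, phase=(10,15,19,10) → FL=W FR=W RL=W RR=W
cmd 4: advance +6 → t=49, phase=(16,1,5,16) → FL=W FR=S RL=W RR=W
cmd 5: advance +2 → t=51, phase=(18,3,7,18) → FL=W FR=S RL=W RR=W
cmd 6: advance +11 → t=62, phase=(9,14,18,9) → FL=W FR=W RL=W RR=W
cmd 7: advance +4 → t=66, phase=(13,18,2,13) → FL=W FR=W RL=S RR=W
cmd 8: advance +19 → t=85, phase=(12,17,1,12) → FL=W FR=W RL=S RR=W

after cmd 1 (t=21): FL=W FR=W RL=W RR=W
after cmd 2 (t=27): FL=W FR=W RL=S RR=W
after cmd 3 (t=43): FL=W FR=W RL=W RR=W
after cmd 4 (t=49): FL=W FR=S RL=W RR=W
after cmd 5 (t=51): FL=W FR=S RL=W RR=W
after cmd 6 (t=62): FL=W FR=W RL=W RR=W
after cmd 7 (t=66): FL=W FR=W RL=S RR=W
after cmd 8 (t=85): FL=W FR=W RL=S RR=W


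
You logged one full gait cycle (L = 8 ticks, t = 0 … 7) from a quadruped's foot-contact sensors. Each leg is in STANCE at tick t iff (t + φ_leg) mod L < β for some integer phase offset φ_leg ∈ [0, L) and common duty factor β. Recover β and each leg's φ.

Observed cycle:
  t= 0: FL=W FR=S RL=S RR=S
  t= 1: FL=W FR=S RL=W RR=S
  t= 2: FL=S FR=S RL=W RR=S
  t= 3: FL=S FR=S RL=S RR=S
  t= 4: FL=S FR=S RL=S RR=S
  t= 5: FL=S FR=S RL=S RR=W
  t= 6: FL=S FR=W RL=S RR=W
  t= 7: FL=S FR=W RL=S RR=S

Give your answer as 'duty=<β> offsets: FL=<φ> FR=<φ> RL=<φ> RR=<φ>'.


duty β = stance ticks per leg = 6
FL: stance ticks = 6; W→S at t=2 → φ=6
FR: stance ticks = 6; W→S at t=0 → φ=0
RL: stance ticks = 6; W→S at t=3 → φ=5
RR: stance ticks = 6; W→S at t=7 → φ=1

duty=6 offsets: FL=6 FR=0 RL=5 RR=1


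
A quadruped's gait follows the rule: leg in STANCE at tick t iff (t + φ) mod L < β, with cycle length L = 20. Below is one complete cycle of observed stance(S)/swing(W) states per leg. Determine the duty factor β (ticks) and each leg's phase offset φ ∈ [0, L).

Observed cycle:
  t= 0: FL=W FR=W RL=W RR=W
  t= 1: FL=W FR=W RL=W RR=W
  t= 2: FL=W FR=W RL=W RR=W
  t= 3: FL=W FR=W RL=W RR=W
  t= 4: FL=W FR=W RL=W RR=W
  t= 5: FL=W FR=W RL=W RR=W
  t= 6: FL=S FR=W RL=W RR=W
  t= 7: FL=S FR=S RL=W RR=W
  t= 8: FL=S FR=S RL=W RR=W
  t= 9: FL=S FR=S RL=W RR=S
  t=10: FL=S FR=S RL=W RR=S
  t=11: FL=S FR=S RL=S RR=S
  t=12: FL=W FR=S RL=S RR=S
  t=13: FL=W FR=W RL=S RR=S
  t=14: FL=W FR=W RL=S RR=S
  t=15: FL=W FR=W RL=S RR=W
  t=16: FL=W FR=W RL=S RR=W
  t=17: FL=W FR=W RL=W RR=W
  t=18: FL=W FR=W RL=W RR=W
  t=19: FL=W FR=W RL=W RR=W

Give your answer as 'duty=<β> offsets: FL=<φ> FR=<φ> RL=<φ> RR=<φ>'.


duty β = stance ticks per leg = 6
FL: stance ticks = 6; W→S at t=6 → φ=14
FR: stance ticks = 6; W→S at t=7 → φ=13
RL: stance ticks = 6; W→S at t=11 → φ=9
RR: stance ticks = 6; W→S at t=9 → φ=11

duty=6 offsets: FL=14 FR=13 RL=9 RR=11


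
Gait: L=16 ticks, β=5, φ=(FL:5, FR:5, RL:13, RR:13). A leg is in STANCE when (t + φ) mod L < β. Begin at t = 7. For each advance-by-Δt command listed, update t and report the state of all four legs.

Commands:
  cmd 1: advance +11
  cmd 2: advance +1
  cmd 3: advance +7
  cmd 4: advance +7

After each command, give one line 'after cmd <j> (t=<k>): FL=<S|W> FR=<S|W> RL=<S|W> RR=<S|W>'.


start t=7: FL=W FR=W RL=S RR=S
cmd 1: advance +11 → t=18, phase=(7,7,15,15) → FL=W FR=W RL=W RR=W
cmd 2: advance +1 → t=19, phase=(8,8,0,0) → FL=W FR=W RL=S RR=S
cmd 3: advance +7 → t=26, phase=(15,15,7,7) → FL=W FR=W RL=W RR=W
cmd 4: advance +7 → t=33, phase=(6,6,14,14) → FL=W FR=W RL=W RR=W

after cmd 1 (t=18): FL=W FR=W RL=W RR=W
after cmd 2 (t=19): FL=W FR=W RL=S RR=S
after cmd 3 (t=26): FL=W FR=W RL=W RR=W
after cmd 4 (t=33): FL=W FR=W RL=W RR=W


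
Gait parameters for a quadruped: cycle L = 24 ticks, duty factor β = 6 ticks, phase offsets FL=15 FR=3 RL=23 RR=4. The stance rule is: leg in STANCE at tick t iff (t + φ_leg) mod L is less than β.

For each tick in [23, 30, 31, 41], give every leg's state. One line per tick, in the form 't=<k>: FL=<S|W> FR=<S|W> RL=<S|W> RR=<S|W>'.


t=23: phase=(14,2,22,3) vs β=6 → FL=W FR=S RL=W RR=S
t=30: phase=(21,9,5,10) vs β=6 → FL=W FR=W RL=S RR=W
t=31: phase=(22,10,6,11) vs β=6 → FL=W FR=W RL=W RR=W
t=41: phase=(8,20,16,21) vs β=6 → FL=W FR=W RL=W RR=W

t=23: FL=W FR=S RL=W RR=S
t=30: FL=W FR=W RL=S RR=W
t=31: FL=W FR=W RL=W RR=W
t=41: FL=W FR=W RL=W RR=W


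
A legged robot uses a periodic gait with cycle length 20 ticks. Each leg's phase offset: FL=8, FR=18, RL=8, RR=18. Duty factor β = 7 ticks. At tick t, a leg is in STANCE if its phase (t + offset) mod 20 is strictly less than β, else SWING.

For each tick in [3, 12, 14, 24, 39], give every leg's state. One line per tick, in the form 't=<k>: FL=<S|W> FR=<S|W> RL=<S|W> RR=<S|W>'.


t=3: phase=(11,1,11,1) vs β=7 → FL=W FR=S RL=W RR=S
t=12: phase=(0,10,0,10) vs β=7 → FL=S FR=W RL=S RR=W
t=14: phase=(2,12,2,12) vs β=7 → FL=S FR=W RL=S RR=W
t=24: phase=(12,2,12,2) vs β=7 → FL=W FR=S RL=W RR=S
t=39: phase=(7,17,7,17) vs β=7 → FL=W FR=W RL=W RR=W

t=3: FL=W FR=S RL=W RR=S
t=12: FL=S FR=W RL=S RR=W
t=14: FL=S FR=W RL=S RR=W
t=24: FL=W FR=S RL=W RR=S
t=39: FL=W FR=W RL=W RR=W


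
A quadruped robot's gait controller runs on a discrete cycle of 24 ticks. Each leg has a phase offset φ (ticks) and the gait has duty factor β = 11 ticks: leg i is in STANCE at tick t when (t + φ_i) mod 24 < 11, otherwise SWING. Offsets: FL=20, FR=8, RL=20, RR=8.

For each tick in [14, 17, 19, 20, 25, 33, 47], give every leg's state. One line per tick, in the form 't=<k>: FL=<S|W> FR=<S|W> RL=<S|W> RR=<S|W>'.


t=14: phase=(10,22,10,22) vs β=11 → FL=S FR=W RL=S RR=W
t=17: phase=(13,1,13,1) vs β=11 → FL=W FR=S RL=W RR=S
t=19: phase=(15,3,15,3) vs β=11 → FL=W FR=S RL=W RR=S
t=20: phase=(16,4,16,4) vs β=11 → FL=W FR=S RL=W RR=S
t=25: phase=(21,9,21,9) vs β=11 → FL=W FR=S RL=W RR=S
t=33: phase=(5,17,5,17) vs β=11 → FL=S FR=W RL=S RR=W
t=47: phase=(19,7,19,7) vs β=11 → FL=W FR=S RL=W RR=S

t=14: FL=S FR=W RL=S RR=W
t=17: FL=W FR=S RL=W RR=S
t=19: FL=W FR=S RL=W RR=S
t=20: FL=W FR=S RL=W RR=S
t=25: FL=W FR=S RL=W RR=S
t=33: FL=S FR=W RL=S RR=W
t=47: FL=W FR=S RL=W RR=S


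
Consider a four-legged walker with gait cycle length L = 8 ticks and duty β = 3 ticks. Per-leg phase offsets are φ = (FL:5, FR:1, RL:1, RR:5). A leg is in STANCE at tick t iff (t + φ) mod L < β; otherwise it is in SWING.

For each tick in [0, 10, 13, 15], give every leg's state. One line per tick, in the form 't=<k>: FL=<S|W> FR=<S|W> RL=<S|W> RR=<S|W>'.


t=0: FL=W FR=S RL=S RR=W
t=10: FL=W FR=W RL=W RR=W
t=13: FL=S FR=W RL=W RR=S
t=15: FL=W FR=S RL=S RR=W

t=0: phase=(5,1,1,5) vs β=3 → FL=W FR=S RL=S RR=W
t=10: phase=(7,3,3,7) vs β=3 → FL=W FR=W RL=W RR=W
t=13: phase=(2,6,6,2) vs β=3 → FL=S FR=W RL=W RR=S
t=15: phase=(4,0,0,4) vs β=3 → FL=W FR=S RL=S RR=W


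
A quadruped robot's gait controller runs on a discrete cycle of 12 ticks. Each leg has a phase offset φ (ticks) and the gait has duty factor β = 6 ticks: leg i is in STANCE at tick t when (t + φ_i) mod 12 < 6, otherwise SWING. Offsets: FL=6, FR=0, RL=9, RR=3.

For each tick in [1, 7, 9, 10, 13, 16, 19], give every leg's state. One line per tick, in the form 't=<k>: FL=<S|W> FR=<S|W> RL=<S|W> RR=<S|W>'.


t=1: phase=(7,1,10,4) vs β=6 → FL=W FR=S RL=W RR=S
t=7: phase=(1,7,4,10) vs β=6 → FL=S FR=W RL=S RR=W
t=9: phase=(3,9,6,0) vs β=6 → FL=S FR=W RL=W RR=S
t=10: phase=(4,10,7,1) vs β=6 → FL=S FR=W RL=W RR=S
t=13: phase=(7,1,10,4) vs β=6 → FL=W FR=S RL=W RR=S
t=16: phase=(10,4,1,7) vs β=6 → FL=W FR=S RL=S RR=W
t=19: phase=(1,7,4,10) vs β=6 → FL=S FR=W RL=S RR=W

t=1: FL=W FR=S RL=W RR=S
t=7: FL=S FR=W RL=S RR=W
t=9: FL=S FR=W RL=W RR=S
t=10: FL=S FR=W RL=W RR=S
t=13: FL=W FR=S RL=W RR=S
t=16: FL=W FR=S RL=S RR=W
t=19: FL=S FR=W RL=S RR=W


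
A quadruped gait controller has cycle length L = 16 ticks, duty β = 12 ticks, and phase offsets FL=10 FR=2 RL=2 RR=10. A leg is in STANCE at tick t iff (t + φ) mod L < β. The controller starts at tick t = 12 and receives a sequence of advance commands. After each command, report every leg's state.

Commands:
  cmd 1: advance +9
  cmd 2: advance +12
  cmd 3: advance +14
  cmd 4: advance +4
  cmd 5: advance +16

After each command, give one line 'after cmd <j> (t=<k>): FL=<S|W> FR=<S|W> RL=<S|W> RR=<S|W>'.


start t=12: FL=S FR=W RL=W RR=S
cmd 1: advance +9 → t=21, phase=(15,7,7,15) → FL=W FR=S RL=S RR=W
cmd 2: advance +12 → t=33, phase=(11,3,3,11) → FL=S FR=S RL=S RR=S
cmd 3: advance +14 → t=47, phase=(9,1,1,9) → FL=S FR=S RL=S RR=S
cmd 4: advance +4 → t=51, phase=(13,5,5,13) → FL=W FR=S RL=S RR=W
cmd 5: advance +16 → t=67, phase=(13,5,5,13) → FL=W FR=S RL=S RR=W

after cmd 1 (t=21): FL=W FR=S RL=S RR=W
after cmd 2 (t=33): FL=S FR=S RL=S RR=S
after cmd 3 (t=47): FL=S FR=S RL=S RR=S
after cmd 4 (t=51): FL=W FR=S RL=S RR=W
after cmd 5 (t=67): FL=W FR=S RL=S RR=W


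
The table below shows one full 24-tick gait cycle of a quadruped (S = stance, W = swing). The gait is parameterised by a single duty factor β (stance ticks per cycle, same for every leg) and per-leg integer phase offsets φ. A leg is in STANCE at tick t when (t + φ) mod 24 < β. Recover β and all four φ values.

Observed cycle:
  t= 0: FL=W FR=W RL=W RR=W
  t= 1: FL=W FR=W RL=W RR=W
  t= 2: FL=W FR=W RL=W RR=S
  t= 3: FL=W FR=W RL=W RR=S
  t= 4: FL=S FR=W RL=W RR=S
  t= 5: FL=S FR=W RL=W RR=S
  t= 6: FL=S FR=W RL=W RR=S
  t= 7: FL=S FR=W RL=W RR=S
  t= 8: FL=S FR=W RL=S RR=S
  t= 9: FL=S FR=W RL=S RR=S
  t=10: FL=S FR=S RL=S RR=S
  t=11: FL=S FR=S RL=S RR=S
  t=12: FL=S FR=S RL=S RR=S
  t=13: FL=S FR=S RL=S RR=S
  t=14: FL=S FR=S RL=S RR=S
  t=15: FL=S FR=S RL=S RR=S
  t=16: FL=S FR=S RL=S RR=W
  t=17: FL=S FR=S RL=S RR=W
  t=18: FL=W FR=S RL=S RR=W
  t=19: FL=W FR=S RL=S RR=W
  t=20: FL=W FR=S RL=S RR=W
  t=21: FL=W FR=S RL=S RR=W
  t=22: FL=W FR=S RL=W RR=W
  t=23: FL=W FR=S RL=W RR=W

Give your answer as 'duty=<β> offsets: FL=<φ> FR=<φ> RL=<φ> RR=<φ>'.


duty β = stance ticks per leg = 14
FL: stance ticks = 14; W→S at t=4 → φ=20
FR: stance ticks = 14; W→S at t=10 → φ=14
RL: stance ticks = 14; W→S at t=8 → φ=16
RR: stance ticks = 14; W→S at t=2 → φ=22

duty=14 offsets: FL=20 FR=14 RL=16 RR=22


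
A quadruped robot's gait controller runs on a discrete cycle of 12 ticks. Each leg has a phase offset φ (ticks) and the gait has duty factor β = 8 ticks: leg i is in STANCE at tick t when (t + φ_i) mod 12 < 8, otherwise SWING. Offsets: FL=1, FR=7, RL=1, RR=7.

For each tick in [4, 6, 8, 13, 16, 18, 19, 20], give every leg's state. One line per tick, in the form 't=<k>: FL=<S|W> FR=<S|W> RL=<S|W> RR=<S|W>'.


t=4: FL=S FR=W RL=S RR=W
t=6: FL=S FR=S RL=S RR=S
t=8: FL=W FR=S RL=W RR=S
t=13: FL=S FR=W RL=S RR=W
t=16: FL=S FR=W RL=S RR=W
t=18: FL=S FR=S RL=S RR=S
t=19: FL=W FR=S RL=W RR=S
t=20: FL=W FR=S RL=W RR=S

t=4: phase=(5,11,5,11) vs β=8 → FL=S FR=W RL=S RR=W
t=6: phase=(7,1,7,1) vs β=8 → FL=S FR=S RL=S RR=S
t=8: phase=(9,3,9,3) vs β=8 → FL=W FR=S RL=W RR=S
t=13: phase=(2,8,2,8) vs β=8 → FL=S FR=W RL=S RR=W
t=16: phase=(5,11,5,11) vs β=8 → FL=S FR=W RL=S RR=W
t=18: phase=(7,1,7,1) vs β=8 → FL=S FR=S RL=S RR=S
t=19: phase=(8,2,8,2) vs β=8 → FL=W FR=S RL=W RR=S
t=20: phase=(9,3,9,3) vs β=8 → FL=W FR=S RL=W RR=S


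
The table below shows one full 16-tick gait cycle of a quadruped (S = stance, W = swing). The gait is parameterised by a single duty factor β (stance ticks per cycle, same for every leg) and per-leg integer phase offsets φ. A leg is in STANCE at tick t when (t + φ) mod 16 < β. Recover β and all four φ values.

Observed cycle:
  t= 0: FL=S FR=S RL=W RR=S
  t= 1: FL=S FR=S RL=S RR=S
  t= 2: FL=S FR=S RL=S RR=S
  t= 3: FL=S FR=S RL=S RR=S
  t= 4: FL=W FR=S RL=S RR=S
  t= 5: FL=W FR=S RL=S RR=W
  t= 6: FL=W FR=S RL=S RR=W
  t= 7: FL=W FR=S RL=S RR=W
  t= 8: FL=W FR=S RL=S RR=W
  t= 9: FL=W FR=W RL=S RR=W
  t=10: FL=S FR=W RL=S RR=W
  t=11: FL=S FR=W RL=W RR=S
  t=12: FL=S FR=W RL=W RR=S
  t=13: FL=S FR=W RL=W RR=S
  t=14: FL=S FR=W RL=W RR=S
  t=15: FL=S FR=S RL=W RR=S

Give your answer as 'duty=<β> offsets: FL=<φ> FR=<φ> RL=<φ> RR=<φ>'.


duty β = stance ticks per leg = 10
FL: stance ticks = 10; W→S at t=10 → φ=6
FR: stance ticks = 10; W→S at t=15 → φ=1
RL: stance ticks = 10; W→S at t=1 → φ=15
RR: stance ticks = 10; W→S at t=11 → φ=5

duty=10 offsets: FL=6 FR=1 RL=15 RR=5


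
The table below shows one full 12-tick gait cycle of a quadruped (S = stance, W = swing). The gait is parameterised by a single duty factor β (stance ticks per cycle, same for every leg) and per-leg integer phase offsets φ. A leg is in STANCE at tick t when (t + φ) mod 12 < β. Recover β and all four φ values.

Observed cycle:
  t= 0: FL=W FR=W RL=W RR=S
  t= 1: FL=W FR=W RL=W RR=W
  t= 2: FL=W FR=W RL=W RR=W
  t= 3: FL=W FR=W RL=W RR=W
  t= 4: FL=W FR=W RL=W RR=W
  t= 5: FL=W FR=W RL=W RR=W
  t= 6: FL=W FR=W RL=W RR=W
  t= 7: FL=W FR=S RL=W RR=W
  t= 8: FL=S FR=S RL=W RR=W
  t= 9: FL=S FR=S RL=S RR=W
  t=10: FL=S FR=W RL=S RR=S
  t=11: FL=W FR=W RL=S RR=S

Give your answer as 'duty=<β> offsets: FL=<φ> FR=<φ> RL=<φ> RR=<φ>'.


duty=3 offsets: FL=4 FR=5 RL=3 RR=2

duty β = stance ticks per leg = 3
FL: stance ticks = 3; W→S at t=8 → φ=4
FR: stance ticks = 3; W→S at t=7 → φ=5
RL: stance ticks = 3; W→S at t=9 → φ=3
RR: stance ticks = 3; W→S at t=10 → φ=2


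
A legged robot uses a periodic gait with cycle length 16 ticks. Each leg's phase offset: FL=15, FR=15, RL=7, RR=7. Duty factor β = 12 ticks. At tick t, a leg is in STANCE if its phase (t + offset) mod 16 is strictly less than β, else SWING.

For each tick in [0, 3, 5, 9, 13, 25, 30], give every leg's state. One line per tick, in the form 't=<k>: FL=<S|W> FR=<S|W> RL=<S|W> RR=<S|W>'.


t=0: FL=W FR=W RL=S RR=S
t=3: FL=S FR=S RL=S RR=S
t=5: FL=S FR=S RL=W RR=W
t=9: FL=S FR=S RL=S RR=S
t=13: FL=W FR=W RL=S RR=S
t=25: FL=S FR=S RL=S RR=S
t=30: FL=W FR=W RL=S RR=S

t=0: phase=(15,15,7,7) vs β=12 → FL=W FR=W RL=S RR=S
t=3: phase=(2,2,10,10) vs β=12 → FL=S FR=S RL=S RR=S
t=5: phase=(4,4,12,12) vs β=12 → FL=S FR=S RL=W RR=W
t=9: phase=(8,8,0,0) vs β=12 → FL=S FR=S RL=S RR=S
t=13: phase=(12,12,4,4) vs β=12 → FL=W FR=W RL=S RR=S
t=25: phase=(8,8,0,0) vs β=12 → FL=S FR=S RL=S RR=S
t=30: phase=(13,13,5,5) vs β=12 → FL=W FR=W RL=S RR=S


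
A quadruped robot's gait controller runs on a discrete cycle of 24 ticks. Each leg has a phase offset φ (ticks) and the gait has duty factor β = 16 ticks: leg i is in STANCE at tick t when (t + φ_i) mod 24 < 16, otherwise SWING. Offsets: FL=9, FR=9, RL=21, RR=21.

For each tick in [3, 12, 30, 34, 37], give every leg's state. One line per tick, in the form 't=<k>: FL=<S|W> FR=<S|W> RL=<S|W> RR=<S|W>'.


t=3: FL=S FR=S RL=S RR=S
t=12: FL=W FR=W RL=S RR=S
t=30: FL=S FR=S RL=S RR=S
t=34: FL=W FR=W RL=S RR=S
t=37: FL=W FR=W RL=S RR=S

t=3: phase=(12,12,0,0) vs β=16 → FL=S FR=S RL=S RR=S
t=12: phase=(21,21,9,9) vs β=16 → FL=W FR=W RL=S RR=S
t=30: phase=(15,15,3,3) vs β=16 → FL=S FR=S RL=S RR=S
t=34: phase=(19,19,7,7) vs β=16 → FL=W FR=W RL=S RR=S
t=37: phase=(22,22,10,10) vs β=16 → FL=W FR=W RL=S RR=S


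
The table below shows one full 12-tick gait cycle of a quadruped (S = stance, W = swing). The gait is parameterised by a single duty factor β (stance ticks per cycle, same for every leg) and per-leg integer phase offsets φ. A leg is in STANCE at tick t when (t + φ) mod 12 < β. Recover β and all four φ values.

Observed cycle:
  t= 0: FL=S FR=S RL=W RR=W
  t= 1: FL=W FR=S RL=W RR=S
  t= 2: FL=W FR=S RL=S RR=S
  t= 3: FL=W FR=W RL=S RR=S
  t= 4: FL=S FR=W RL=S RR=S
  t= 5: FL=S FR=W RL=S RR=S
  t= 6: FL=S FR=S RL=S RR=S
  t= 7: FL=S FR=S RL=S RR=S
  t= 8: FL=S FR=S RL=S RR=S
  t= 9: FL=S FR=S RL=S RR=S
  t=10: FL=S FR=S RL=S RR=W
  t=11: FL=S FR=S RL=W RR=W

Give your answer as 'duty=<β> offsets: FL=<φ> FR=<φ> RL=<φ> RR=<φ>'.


duty β = stance ticks per leg = 9
FL: stance ticks = 9; W→S at t=4 → φ=8
FR: stance ticks = 9; W→S at t=6 → φ=6
RL: stance ticks = 9; W→S at t=2 → φ=10
RR: stance ticks = 9; W→S at t=1 → φ=11

duty=9 offsets: FL=8 FR=6 RL=10 RR=11


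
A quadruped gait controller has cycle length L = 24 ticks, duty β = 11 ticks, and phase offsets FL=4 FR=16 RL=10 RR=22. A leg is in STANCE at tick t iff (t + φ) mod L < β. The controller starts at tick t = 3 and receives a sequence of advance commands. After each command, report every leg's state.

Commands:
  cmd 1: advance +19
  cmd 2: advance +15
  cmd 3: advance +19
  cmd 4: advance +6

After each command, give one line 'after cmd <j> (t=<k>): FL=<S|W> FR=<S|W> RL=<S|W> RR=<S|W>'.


after cmd 1 (t=22): FL=S FR=W RL=S RR=W
after cmd 2 (t=37): FL=W FR=S RL=W RR=W
after cmd 3 (t=56): FL=W FR=S RL=W RR=S
after cmd 4 (t=62): FL=W FR=S RL=S RR=W

start t=3: FL=S FR=W RL=W RR=S
cmd 1: advance +19 → t=22, phase=(2,14,8,20) → FL=S FR=W RL=S RR=W
cmd 2: advance +15 → t=37, phase=(17,5,23,11) → FL=W FR=S RL=W RR=W
cmd 3: advance +19 → t=56, phase=(12,0,18,6) → FL=W FR=S RL=W RR=S
cmd 4: advance +6 → t=62, phase=(18,6,0,12) → FL=W FR=S RL=S RR=W


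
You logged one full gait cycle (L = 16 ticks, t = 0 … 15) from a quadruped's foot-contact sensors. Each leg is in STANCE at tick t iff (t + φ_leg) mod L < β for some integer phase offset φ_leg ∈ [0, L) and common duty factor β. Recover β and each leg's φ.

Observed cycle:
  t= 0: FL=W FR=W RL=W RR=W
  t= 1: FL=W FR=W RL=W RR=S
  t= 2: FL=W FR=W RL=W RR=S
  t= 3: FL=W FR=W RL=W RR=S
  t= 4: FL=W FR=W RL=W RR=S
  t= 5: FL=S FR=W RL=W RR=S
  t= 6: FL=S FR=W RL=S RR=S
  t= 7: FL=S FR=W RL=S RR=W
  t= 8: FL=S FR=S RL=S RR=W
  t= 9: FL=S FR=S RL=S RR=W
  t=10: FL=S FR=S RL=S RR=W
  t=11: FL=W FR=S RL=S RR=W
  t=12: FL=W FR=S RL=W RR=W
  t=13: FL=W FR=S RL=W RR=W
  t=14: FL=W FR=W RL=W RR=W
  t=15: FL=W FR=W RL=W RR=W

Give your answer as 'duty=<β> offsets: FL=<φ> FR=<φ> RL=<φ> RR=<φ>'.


duty β = stance ticks per leg = 6
FL: stance ticks = 6; W→S at t=5 → φ=11
FR: stance ticks = 6; W→S at t=8 → φ=8
RL: stance ticks = 6; W→S at t=6 → φ=10
RR: stance ticks = 6; W→S at t=1 → φ=15

duty=6 offsets: FL=11 FR=8 RL=10 RR=15


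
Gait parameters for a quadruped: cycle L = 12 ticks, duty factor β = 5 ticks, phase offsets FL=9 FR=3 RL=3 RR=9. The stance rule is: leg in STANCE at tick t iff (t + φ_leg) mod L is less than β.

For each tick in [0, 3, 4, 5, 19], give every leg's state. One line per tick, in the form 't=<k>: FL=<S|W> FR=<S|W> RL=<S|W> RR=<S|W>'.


t=0: FL=W FR=S RL=S RR=W
t=3: FL=S FR=W RL=W RR=S
t=4: FL=S FR=W RL=W RR=S
t=5: FL=S FR=W RL=W RR=S
t=19: FL=S FR=W RL=W RR=S

t=0: phase=(9,3,3,9) vs β=5 → FL=W FR=S RL=S RR=W
t=3: phase=(0,6,6,0) vs β=5 → FL=S FR=W RL=W RR=S
t=4: phase=(1,7,7,1) vs β=5 → FL=S FR=W RL=W RR=S
t=5: phase=(2,8,8,2) vs β=5 → FL=S FR=W RL=W RR=S
t=19: phase=(4,10,10,4) vs β=5 → FL=S FR=W RL=W RR=S


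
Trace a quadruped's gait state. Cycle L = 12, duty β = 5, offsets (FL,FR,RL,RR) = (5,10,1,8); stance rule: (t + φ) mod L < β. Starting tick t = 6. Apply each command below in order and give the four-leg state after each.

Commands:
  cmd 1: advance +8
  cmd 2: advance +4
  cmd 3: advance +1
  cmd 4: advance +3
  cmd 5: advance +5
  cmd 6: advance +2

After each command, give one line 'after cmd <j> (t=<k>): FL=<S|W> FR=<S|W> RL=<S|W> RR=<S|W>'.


after cmd 1 (t=14): FL=W FR=S RL=S RR=W
after cmd 2 (t=18): FL=W FR=S RL=W RR=S
after cmd 3 (t=19): FL=S FR=W RL=W RR=S
after cmd 4 (t=22): FL=S FR=W RL=W RR=W
after cmd 5 (t=27): FL=W FR=S RL=S RR=W
after cmd 6 (t=29): FL=W FR=S RL=W RR=S

start t=6: FL=W FR=S RL=W RR=S
cmd 1: advance +8 → t=14, phase=(7,0,3,10) → FL=W FR=S RL=S RR=W
cmd 2: advance +4 → t=18, phase=(11,4,7,2) → FL=W FR=S RL=W RR=S
cmd 3: advance +1 → t=19, phase=(0,5,8,3) → FL=S FR=W RL=W RR=S
cmd 4: advance +3 → t=22, phase=(3,8,11,6) → FL=S FR=W RL=W RR=W
cmd 5: advance +5 → t=27, phase=(8,1,4,11) → FL=W FR=S RL=S RR=W
cmd 6: advance +2 → t=29, phase=(10,3,6,1) → FL=W FR=S RL=W RR=S


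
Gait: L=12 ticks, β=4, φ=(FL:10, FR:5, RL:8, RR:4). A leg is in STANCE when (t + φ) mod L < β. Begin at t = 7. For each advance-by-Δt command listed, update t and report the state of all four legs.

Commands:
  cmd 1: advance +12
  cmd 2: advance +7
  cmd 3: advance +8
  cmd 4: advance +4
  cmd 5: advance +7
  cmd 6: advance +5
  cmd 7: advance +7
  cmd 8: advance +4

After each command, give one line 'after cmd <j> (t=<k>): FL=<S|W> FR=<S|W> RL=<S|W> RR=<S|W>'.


start t=7: FL=W FR=S RL=S RR=W
cmd 1: advance +12 → t=19, phase=(5,0,3,11) → FL=W FR=S RL=S RR=W
cmd 2: advance +7 → t=26, phase=(0,7,10,6) → FL=S FR=W RL=W RR=W
cmd 3: advance +8 → t=34, phase=(8,3,6,2) → FL=W FR=S RL=W RR=S
cmd 4: advance +4 → t=38, phase=(0,7,10,6) → FL=S FR=W RL=W RR=W
cmd 5: advance +7 → t=45, phase=(7,2,5,1) → FL=W FR=S RL=W RR=S
cmd 6: advance +5 → t=50, phase=(0,7,10,6) → FL=S FR=W RL=W RR=W
cmd 7: advance +7 → t=57, phase=(7,2,5,1) → FL=W FR=S RL=W RR=S
cmd 8: advance +4 → t=61, phase=(11,6,9,5) → FL=W FR=W RL=W RR=W

after cmd 1 (t=19): FL=W FR=S RL=S RR=W
after cmd 2 (t=26): FL=S FR=W RL=W RR=W
after cmd 3 (t=34): FL=W FR=S RL=W RR=S
after cmd 4 (t=38): FL=S FR=W RL=W RR=W
after cmd 5 (t=45): FL=W FR=S RL=W RR=S
after cmd 6 (t=50): FL=S FR=W RL=W RR=W
after cmd 7 (t=57): FL=W FR=S RL=W RR=S
after cmd 8 (t=61): FL=W FR=W RL=W RR=W
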